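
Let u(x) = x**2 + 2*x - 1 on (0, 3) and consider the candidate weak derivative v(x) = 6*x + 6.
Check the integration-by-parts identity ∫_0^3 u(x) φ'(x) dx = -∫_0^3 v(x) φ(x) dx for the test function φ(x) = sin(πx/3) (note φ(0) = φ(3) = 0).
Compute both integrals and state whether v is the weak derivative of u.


LHS = -30/π, RHS = -90/π. No, v is not the weak derivative of u.

u(x) = x**2 + 2*x - 1, classical derivative u'(x) = 2*x + 2.
φ(x) = sin(πx/3), so φ'(x) = π*cos(π*x/3)/3.
Note φ(0) = φ(3) = 0, so the boundary term u·φ vanishes.
LHS = ∫_0^3 u(x) φ'(x) dx = ∫_0^3 (π*x^2*cos(π*x/3)/3 + 2*π*x*cos(π*x/3)/3 - π*cos(π*x/3)/3) dx. Term by term:
  ∫_0^3 -π*cos(π*x/3)/3 dx = 0;  ∫_0^3 π*x^2*cos(π*x/3)/3 dx = -18/π;  ∫_0^3 2*π*x*cos(π*x/3)/3 dx = -12/π.
Sum: 0 − 18/π − 12/π = -30/π.
So LHS = -30/π.
∫_0^3 v(x) φ(x) dx = ∫_0^3 (6*x*sin(π*x/3) + 6*sin(π*x/3)) dx. Term by term:
  ∫_0^3 6*sin(π*x/3) dx = 36/π;  ∫_0^3 6*x*sin(π*x/3) dx = 54/π.
Sum: 36/π + 54/π = 90/π.
So RHS = -∫_0^3 v(x) φ(x) dx = -90/π.
LHS − RHS = 60/π ≠ 0, so the identity fails.
(For a valid weak derivative the identity must hold for EVERY test function, in particular this one. The failure shows v is NOT the weak derivative of u.)
Correct weak derivative would be u'(x) = 2*x + 2.


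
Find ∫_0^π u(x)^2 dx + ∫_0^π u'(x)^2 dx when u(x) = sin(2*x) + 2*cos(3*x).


||u||_{H^1(0,π)}^2 = -32 + 45*π/2

u'(x) = -6*sin(3*x) + 2*cos(2*x).
Expand u² and (u')² and integrate term by term on (0, π), using: for integers n ≥ 1, ∫_0^π sin²(nx) dx = ∫_0^π cos²(nx) dx = π/2; for n ≠ n', ∫_0^π sin(nx)sin(n'x) dx = ∫_0^π cos(nx)cos(n'x) dx = 0; and by product-to-sum, ∫_0^π sin(nx)cos(n'x) dx = ½∫_0^π [sin((n+n')x) + sin((n−n')x)] dx, which is 0 when n+n' is even and 2n/(n²−n'²) when n+n' is odd (it need not vanish on (0, π)).
  u² squared terms: (2)²·∫cos(3x)² dx = 4·π/2 = 2*π;  (1)²·∫sin(2x)² dx = 1·π/2 = π/2.
  u² cross terms: 2·(2)·(1)·∫cos(3x)·sin(2x) dx = 4·(-4/5) = -16/5.
  So ∫_0^π u² dx = 2*π + π/2 − 16/5 = -16/5 + 5*π/2.
  (u')² squared terms: (-6)²·∫sin(3x)² dx = 36·π/2 = 18*π;  (2)²·∫cos(2x)² dx = 4·π/2 = 2*π.
  (u')² cross terms: 2·(-6)·(2)·∫sin(3x)·cos(2x) dx = -24·(6/5) = -144/5.
  So ∫_0^π (u')² dx = 18*π + 2*π − 144/5 = -144/5 + 20*π.
||u||_{H^1}^2 = (-16/5 + 5*π/2) + (-144/5 + 20*π) = -32 + 45*π/2.


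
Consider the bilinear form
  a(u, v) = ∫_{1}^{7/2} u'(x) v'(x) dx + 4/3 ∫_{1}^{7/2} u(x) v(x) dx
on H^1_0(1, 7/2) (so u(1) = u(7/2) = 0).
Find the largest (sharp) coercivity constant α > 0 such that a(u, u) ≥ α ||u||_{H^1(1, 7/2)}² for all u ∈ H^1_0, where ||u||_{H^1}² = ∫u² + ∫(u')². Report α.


α = 1

Coercivity of a(·,·) on H^1_0(1, 7/2) means a(u, u) ≥ α ||u||_{H^1}² for every u ∈ H^1_0.
The interval has length L = 5/2, and Poincaré/coercivity depend only on L. Here a(u, u) = ∫(u')² + (4/3)·∫u².
Here c = 4/3 ≥ 1, so a(u,u) = ∫(u')² + c∫u² ≥ ∫(u')² + ∫u² = ||u||_{H^1}², i.e. α = 1 works. No larger α is possible: a(u,u) ≥ α||u||_{H^1}² means (1−α)∫(u')² ≥ (α−c)∫u², and for the modes u_n = sin(nπ(x−x₀)/L) (x₀ the left endpoint) one has ∫u_n²/∫(u_n')² = (L/(nπ))² → 0, so a(u_n,u_n)/||u_n||_{H^1}² → 1. Hence the optimal constant is α = 1.
Therefore α = 1.


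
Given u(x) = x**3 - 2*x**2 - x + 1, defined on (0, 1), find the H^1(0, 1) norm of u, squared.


||u||_{H^1}^2 = 947/210

The H^1 norm (squared) on an interval (0, L) is
  ||u||_{H^1}^2 = ∫_0^L u(x)^2 dx + ∫_0^L u'(x)^2 dx.
Compute u'(x) = 3*x**2 - 4*x - 1.
Then u(x)^2 = x**6 - 4*x**5 + 2*x**4 + 6*x**3 - 3*x**2 - 2*x + 1 and u'(x)^2 = 9*x**4 - 24*x**3 + 10*x**2 + 8*x + 1.
Integrate each monomial from 0 to 1 using ∫_0^1 c·x^n dx = c·1^(n+1)/(n+1):
  ∫_0^1 u(x)^2 dx = ∫_0^1 (x^6 - 4*x^5 + 2*x^4 + 6*x^3 - 3*x^2 - 2*x + 1) dx. Term by term:
    ∫_0^1 x^6 dx = 1/7;  ∫_0^1 -4*x^5 dx = -2/3;  ∫_0^1 2*x^4 dx = 2/5;
    ∫_0^1 6*x^3 dx = 3/2;  ∫_0^1 -3*x^2 dx = -1;  ∫_0^1 -2*x dx = -1;
    ∫_0^1 1 dx = 1.
  Sum: 1/7 − 2/3 + 2/5 + 3/2 − 1 − 1 + 1 = 79/210.
  ∫_0^1 u'(x)^2 dx = ∫_0^1 (9*x^4 - 24*x^3 + 10*x^2 + 8*x + 1) dx. Term by term:
    ∫_0^1 9*x^4 dx = 9/5;  ∫_0^1 -24*x^3 dx = -6;  ∫_0^1 10*x^2 dx = 10/3;
    ∫_0^1 8*x dx = 4;  ∫_0^1 1 dx = 1.
  Sum: 9/5 − 6 + 10/3 + 4 + 1 = 62/15.
Adding: ||u||_{H^1}^2 = 79/210 + 62/15 = 947/210.


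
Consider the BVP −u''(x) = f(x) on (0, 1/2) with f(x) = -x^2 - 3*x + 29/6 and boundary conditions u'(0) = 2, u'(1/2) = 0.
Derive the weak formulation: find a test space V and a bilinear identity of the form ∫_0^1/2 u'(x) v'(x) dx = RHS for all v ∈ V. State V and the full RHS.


V = H^1(0, 1/2) (v unrestricted at boundary; u is determined up to an additive constant); weak form: ∫_0^1/2 u'v' dx = ∫_0^1/2 (-x^2 - 3*x + 29/6) v dx − 2·v(0) for all v ∈ V.

Multiply both sides by a test function v and integrate from 0 to 1/2:
  ∫_0^1/2 −u''(x) v(x) dx = ∫_0^1/2 f(x) v(x) dx.
Integrate the LHS by parts once:
  ∫_0^1/2 −u'' v dx = −[u'(x) v(x)]_0^1/2 + ∫_0^1/2 u'(x) v'(x) dx.
Thus ∫_0^1/2 u'(x) v'(x) dx = ∫_0^1/2 f(x) v(x) dx + [u'(x) v(x)]_0^1/2.
Choose V so that boundary terms are either known or forced to vanish.
u has inhomogeneous Neumann u'(0) = 2, u'(1/2) = 0. [u' v]_0^1/2 = (0)·v(1/2) − (2)·v(0) = − 2·v(0). Take V = H^1(0, 1/2); boundary term becomes part of RHS.
Weak formulation: find u (satisfying any essential BC) such that ∫_0^1/2 u'(x) v'(x) dx = ∫_0^1/2 f v dx − 2·v(0) for all v ∈ V (Neumann data are natural BCs: they enter the RHS as boundary terms).
Substituting f(x) = -x^2 - 3*x + 29/6, the right-hand side is ∫_0^1/2 (-x^2 - 3*x + 29/6) v dx − 2·v(0).
Compatibility check (pure Neumann): taking v ≡ 1 ∈ V gives 0 = ∫_0^1/2 f dx + (0) − (2), i.e. ∫_0^1/2 f dx must equal u'(0) − u'(1/2) = 2. Indeed ∫_0^1/2 (-x^2 - 3*x + 29/6) dx = 2, so the data are compatible. The solution is then unique only up to an additive constant (fix it e.g. by requiring ∫_0^1/2 u dx = 0).


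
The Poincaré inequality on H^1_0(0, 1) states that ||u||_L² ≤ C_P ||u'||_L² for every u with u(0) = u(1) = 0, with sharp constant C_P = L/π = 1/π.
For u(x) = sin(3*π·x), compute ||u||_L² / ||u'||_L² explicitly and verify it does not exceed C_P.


||u||_L² / ||u'||_L² = 1/(3*π) < C_P = 1/π.

u(x) = sin(3*π·x), so u'(x) = 3*π*cos(3*π*x).
Writing u(x) = A·sin(kπx/L) with A = 1 and k = 3, use ∫_0^L sin²(kπx/L) dx = L/2 and ∫_0^L cos²(kπx/L) dx = L/2.
u² = 1·sin²(3*π·x) and (u')² = 9*π^2·cos²(3*π·x), and each of sin², cos² integrates to L/2 = 1/2 over (0, 1).
∫_0^1 u² dx = 1/2, so ||u||_L² = sqrt(2)/2.
∫_0^1 (u')² dx = 9*π^2/2, so ||u'||_L² = 3*sqrt(2)*π/2.
Ratio ||u||_L² / ||u'||_L² = 1/(3*π).
Sharp Poincaré constant on H^1_0(0, 1) is C_P = L/π = 1/π, achieved by sin(π·x).
This is the k = 3 harmonic; the ratio L/(kπ) is strictly less than C_P = L/π, consistent with the sharp inequality ||u||_L² ≤ C_P ||u'||_L².


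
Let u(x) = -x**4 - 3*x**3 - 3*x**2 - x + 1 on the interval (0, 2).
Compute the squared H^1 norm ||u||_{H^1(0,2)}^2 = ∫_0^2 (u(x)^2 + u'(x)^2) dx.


||u||_{H^1}^2 = 1047232/315

The H^1 norm (squared) on an interval (0, L) is
  ||u||_{H^1}^2 = ∫_0^L u(x)^2 dx + ∫_0^L u'(x)^2 dx.
Compute u'(x) = -4*x**3 - 9*x**2 - 6*x - 1.
Then u(x)^2 = x**8 + 6*x**7 + 15*x**6 + 20*x**5 + 13*x**4 - 5*x**2 - 2*x + 1 and u'(x)^2 = 16*x**6 + 72*x**5 + 129*x**4 + 116*x**3 + 54*x**2 + 12*x + 1.
Integrate each monomial from 0 to 2 using ∫_0^2 c·x^n dx = c·2^(n+1)/(n+1):
  ∫_0^2 u(x)^2 dx = ∫_0^2 (x^8 + 6*x^7 + 15*x^6 + 20*x^5 + 13*x^4 - 5*x^2 - 2*x + 1) dx. Term by term:
    ∫_0^2 x^8 dx = 512/9;  ∫_0^2 6*x^7 dx = 192;  ∫_0^2 15*x^6 dx = 1920/7;
    ∫_0^2 20*x^5 dx = 640/3;  ∫_0^2 13*x^4 dx = 416/5;  ∫_0^2 -5*x^2 dx = -40/3;
    ∫_0^2 -2*x dx = -4;  ∫_0^2 1 dx = 2.
  Sum: 512/9 + 192 + 1920/7 + 640/3 + 416/5 − 40/3 − 4 + 2 = 253378/315.
  ∫_0^2 u'(x)^2 dx = ∫_0^2 (16*x^6 + 72*x^5 + 129*x^4 + 116*x^3 + 54*x^2 + 12*x + 1) dx. Term by term:
    ∫_0^2 16*x^6 dx = 2048/7;  ∫_0^2 72*x^5 dx = 768;  ∫_0^2 129*x^4 dx = 4128/5;
    ∫_0^2 116*x^3 dx = 464;  ∫_0^2 54*x^2 dx = 144;  ∫_0^2 12*x dx = 24;
    ∫_0^2 1 dx = 2.
  Sum: 2048/7 + 768 + 4128/5 + 464 + 144 + 24 + 2 = 88206/35.
Adding: ||u||_{H^1}^2 = 253378/315 + 88206/35 = 1047232/315.


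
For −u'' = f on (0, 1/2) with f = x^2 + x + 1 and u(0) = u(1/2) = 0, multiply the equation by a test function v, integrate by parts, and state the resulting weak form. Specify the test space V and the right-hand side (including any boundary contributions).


V = H^1_0(0, 1/2) (so v(0) = v(1/2) = 0); weak form: ∫_0^1/2 u'v' dx = ∫_0^1/2 (x^2 + x + 1) v dx for all v ∈ V.

Multiply both sides by a test function v and integrate from 0 to 1/2:
  ∫_0^1/2 −u''(x) v(x) dx = ∫_0^1/2 f(x) v(x) dx.
Integrate the LHS by parts once:
  ∫_0^1/2 −u'' v dx = −[u'(x) v(x)]_0^1/2 + ∫_0^1/2 u'(x) v'(x) dx.
Thus ∫_0^1/2 u'(x) v'(x) dx = ∫_0^1/2 f(x) v(x) dx + [u'(x) v(x)]_0^1/2.
Choose V so that boundary terms are either known or forced to vanish.
u is Dirichlet: u(0) = u(1/2) = 0. Let V = H^1_0(0, 1/2); then v(0) = v(1/2) = 0, and [u' v]_0^1/2 = 0.
Weak formulation: find u (satisfying any essential BC) such that ∫_0^1/2 u'(x) v'(x) dx = ∫_0^1/2 f v dx for all v ∈ V.
Substituting f(x) = x^2 + x + 1, the right-hand side is ∫_0^1/2 (x^2 + x + 1) v dx.


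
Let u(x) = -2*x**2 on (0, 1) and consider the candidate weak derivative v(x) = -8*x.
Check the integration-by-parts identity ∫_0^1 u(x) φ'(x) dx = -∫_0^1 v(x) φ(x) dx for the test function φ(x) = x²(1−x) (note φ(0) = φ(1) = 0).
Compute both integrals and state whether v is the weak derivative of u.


LHS = 1/5, RHS = 2/5. No, v is not the weak derivative of u.

u(x) = -2*x**2, classical derivative u'(x) = -4*x.
φ(x) = x²(1−x), so φ'(x) = x*(2 - 3*x).
Note φ(0) = φ(1) = 0, so the boundary term u·φ vanishes.
LHS = ∫_0^1 u(x) φ'(x) dx = ∫_0^1 (6*x^4 - 4*x^3) dx. Term by term:
  ∫_0^1 6*x^4 dx = 6/5;  ∫_0^1 -4*x^3 dx = -1.
Sum: 6/5 − 1 = 1/5.
So LHS = 1/5.
∫_0^1 v(x) φ(x) dx = ∫_0^1 (8*x^4 - 8*x^3) dx. Term by term:
  ∫_0^1 8*x^4 dx = 8/5;  ∫_0^1 -8*x^3 dx = -2.
Sum: 8/5 − 2 = -2/5.
So RHS = -∫_0^1 v(x) φ(x) dx = 2/5.
LHS − RHS = -1/5 ≠ 0, so the identity fails.
(For a valid weak derivative the identity must hold for EVERY test function, in particular this one. The failure shows v is NOT the weak derivative of u.)
Correct weak derivative would be u'(x) = -4*x.


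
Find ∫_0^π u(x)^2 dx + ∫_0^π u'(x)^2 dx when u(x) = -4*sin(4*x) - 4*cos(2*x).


||u||_{H^1(0,π)}^2 = 176*π

u'(x) = 8*sin(2*x) - 16*cos(4*x).
Expand u² and (u')² and integrate term by term on (0, π), using: for integers n ≥ 1, ∫_0^π sin²(nx) dx = ∫_0^π cos²(nx) dx = π/2; for n ≠ n', ∫_0^π sin(nx)sin(n'x) dx = ∫_0^π cos(nx)cos(n'x) dx = 0; and by product-to-sum, ∫_0^π sin(nx)cos(n'x) dx = ½∫_0^π [sin((n+n')x) + sin((n−n')x)] dx, which is 0 when n+n' is even and 2n/(n²−n'²) when n+n' is odd (it need not vanish on (0, π)).
  u² squared terms: (-4)²·∫cos(2x)² dx = 16·π/2 = 8*π;  (-4)²·∫sin(4x)² dx = 16·π/2 = 8*π.
  u² cross terms: 2·(-4)·(-4)·∫cos(2x)·sin(4x) dx = 32·(0) = 0.
  So ∫_0^π u² dx = 8*π + 8*π + 0 = 16*π.
  (u')² squared terms: (-16)²·∫cos(4x)² dx = 256·π/2 = 128*π;  (8)²·∫sin(2x)² dx = 64·π/2 = 32*π.
  (u')² cross terms: 2·(-16)·(8)·∫cos(4x)·sin(2x) dx = -256·(0) = 0.
  So ∫_0^π (u')² dx = 128*π + 32*π + 0 = 160*π.
||u||_{H^1}^2 = (16*π) + (160*π) = 176*π.


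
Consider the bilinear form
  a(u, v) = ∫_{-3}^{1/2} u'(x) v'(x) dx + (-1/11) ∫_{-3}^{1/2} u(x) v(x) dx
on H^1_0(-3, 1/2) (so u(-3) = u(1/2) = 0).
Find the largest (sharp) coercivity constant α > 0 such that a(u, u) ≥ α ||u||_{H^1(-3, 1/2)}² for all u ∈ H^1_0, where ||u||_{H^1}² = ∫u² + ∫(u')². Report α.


α = (-49 + 44*π^2)/(11*(4*π^2 + 49))

Coercivity of a(·,·) on H^1_0(-3, 1/2) means a(u, u) ≥ α ||u||_{H^1}² for every u ∈ H^1_0.
The interval has length L = 7/2, and Poincaré/coercivity depend only on L. Here a(u, u) = ∫(u')² + (-1/11)·∫u².
Here c = -1/11 < 0 with |c| < (π/L)² = 4*π^2/49, so coercivity still holds. The condition a(u,u) ≥ α||u||_{H^1}² reads (1−α)∫(u')² ≥ (α−c)∫u². Any admissible α is ≤ 1 (rapidly oscillating u have ∫u²/∫(u')² → 0), and α = 1 would force 0 ≥ (1−c)∫u², impossible since c < 1; so 1−α > 0. By the sharp Poincaré inequality on H^1_0 of an interval of length L, ∫(u')² ≥ (π/L)²∫u² with equality for the first sine mode sin(π(x−x₀)/L) (x₀ the left endpoint), so the inequality holds for all u iff (1−α)(π/L)² ≥ α − c, i.e. α ≤ ((π/L)² + c)/((π/L)² + 1) = (1 + c(L/π)²)/(1 + (L/π)²). (Direct route, valid since c ≤ 0: Poincaré gives c∫u² ≥ c(L/π)²∫(u')², so a(u,u) ≥ (1 + c(L/π)²)∫(u')², while ||u||_{H^1}² ≤ (1 + (L/π)²)∫(u')²; dividing yields the same α.) With (π/L)² = 4*π^2/49 and c = -1/11, the largest admissible constant is α = ((π/L)² + c)/((π/L)² + 1).
Simplifying, α = (-49 + 44*π^2)/(11*(4*π^2 + 49)).


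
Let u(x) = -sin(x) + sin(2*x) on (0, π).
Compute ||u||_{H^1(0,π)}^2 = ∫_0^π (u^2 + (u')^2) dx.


||u||_{H^1(0,π)}^2 = 7*π/2

u'(x) = -cos(x) + 2*cos(2*x).
Expand u² and (u')² and integrate term by term on (0, π), using: for integers n ≥ 1, ∫_0^π sin²(nx) dx = ∫_0^π cos²(nx) dx = π/2; for n ≠ n', ∫_0^π sin(nx)sin(n'x) dx = ∫_0^π cos(nx)cos(n'x) dx = 0; and by product-to-sum, ∫_0^π sin(nx)cos(n'x) dx = ½∫_0^π [sin((n+n')x) + sin((n−n')x)] dx, which is 0 when n+n' is even and 2n/(n²−n'²) when n+n' is odd (it need not vanish on (0, π)).
  u² squared terms: (-1)²·∫sin(x)² dx = 1·π/2 = π/2;  (1)²·∫sin(2x)² dx = 1·π/2 = π/2.
  u² cross terms: 2·(-1)·(1)·∫sin(x)·sin(2x) dx = -2·(0) = 0.
  So ∫_0^π u² dx = π/2 + π/2 + 0 = π.
  (u')² squared terms: (-1)²·∫cos(x)² dx = 1·π/2 = π/2;  (2)²·∫cos(2x)² dx = 4·π/2 = 2*π.
  (u')² cross terms: 2·(-1)·(2)·∫cos(x)·cos(2x) dx = -4·(0) = 0.
  So ∫_0^π (u')² dx = π/2 + 2*π + 0 = 5*π/2.
||u||_{H^1}^2 = (π) + (5*π/2) = 7*π/2.


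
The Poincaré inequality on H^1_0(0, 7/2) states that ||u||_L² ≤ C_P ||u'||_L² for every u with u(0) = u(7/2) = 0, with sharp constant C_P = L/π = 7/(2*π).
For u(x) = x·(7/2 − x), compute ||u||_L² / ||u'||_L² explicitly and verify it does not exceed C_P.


||u||_L² / ||u'||_L² = 7*sqrt(10)/20 < C_P = 7/(2*π).

u(x) = x·(7/2 − x), so u'(x) = 7/2 - 2*x.
u(x) = x·(7/2 − x) vanishes at x = 0 and x = 7/2, so u ∈ H^1_0(0, 7/2). Differentiate via the product rule and integrate the resulting polynomials term by term.
  ∫_0^7/2 u² dx = ∫_0^7/2 (x^4 - 7*x^3 + 49*x^2/4) dx. Term by term:
    ∫_0^7/2 x^4 dx = 16807/160;  ∫_0^7/2 -7*x^3 dx = -16807/64;  ∫_0^7/2 49*x^2/4 dx = 16807/96.
  Sum: 16807/160 − 16807/64 + 16807/96 = 16807/960.
  ∫_0^7/2 (u')² dx = ∫_0^7/2 (4*x^2 - 14*x + 49/4) dx. Term by term:
    ∫_0^7/2 4*x^2 dx = 343/6;  ∫_0^7/2 -14*x dx = -343/4;  ∫_0^7/2 49/4 dx = 343/8.
  Sum: 343/6 − 343/4 + 343/8 = 343/24.
∫_0^7/2 u² dx = 16807/960, so ||u||_L² = 49*sqrt(105)/120.
∫_0^7/2 (u')² dx = 343/24, so ||u'||_L² = 7*sqrt(42)/12.
Ratio ||u||_L² / ||u'||_L² = 7*sqrt(10)/20.
Sharp Poincaré constant on H^1_0(0, 7/2) is C_P = L/π = 7/(2*π), achieved by sin(2*π/7·x).
A polynomial bump cannot attain the sharp Poincaré constant (only the first sine eigenfunction does), so the ratio is strictly less than C_P, consistent with ||u||_L² ≤ C_P ||u'||_L².


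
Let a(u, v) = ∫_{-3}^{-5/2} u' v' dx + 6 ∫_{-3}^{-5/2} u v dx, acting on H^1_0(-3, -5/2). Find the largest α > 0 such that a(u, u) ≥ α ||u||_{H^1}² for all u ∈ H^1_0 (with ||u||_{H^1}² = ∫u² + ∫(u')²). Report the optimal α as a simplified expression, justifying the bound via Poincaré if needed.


α = 1

Coercivity of a(·,·) on H^1_0(-3, -5/2) means a(u, u) ≥ α ||u||_{H^1}² for every u ∈ H^1_0.
The interval has length L = 1/2, and Poincaré/coercivity depend only on L. Here a(u, u) = ∫(u')² + (6)·∫u².
Here c = 6 ≥ 1, so a(u,u) = ∫(u')² + c∫u² ≥ ∫(u')² + ∫u² = ||u||_{H^1}², i.e. α = 1 works. No larger α is possible: a(u,u) ≥ α||u||_{H^1}² means (1−α)∫(u')² ≥ (α−c)∫u², and for the modes u_n = sin(nπ(x−x₀)/L) (x₀ the left endpoint) one has ∫u_n²/∫(u_n')² = (L/(nπ))² → 0, so a(u_n,u_n)/||u_n||_{H^1}² → 1. Hence the optimal constant is α = 1.
Therefore α = 1.


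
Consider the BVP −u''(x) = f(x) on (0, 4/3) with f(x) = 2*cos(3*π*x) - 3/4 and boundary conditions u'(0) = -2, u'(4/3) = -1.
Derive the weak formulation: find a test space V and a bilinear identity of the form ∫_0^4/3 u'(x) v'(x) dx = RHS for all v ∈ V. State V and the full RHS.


V = H^1(0, 4/3) (v unrestricted at boundary; u is determined up to an additive constant); weak form: ∫_0^4/3 u'v' dx = ∫_0^4/3 (2*cos(3*π*x) - 3/4) v dx − v(4/3) + 2·v(0) for all v ∈ V.

Multiply both sides by a test function v and integrate from 0 to 4/3:
  ∫_0^4/3 −u''(x) v(x) dx = ∫_0^4/3 f(x) v(x) dx.
Integrate the LHS by parts once:
  ∫_0^4/3 −u'' v dx = −[u'(x) v(x)]_0^4/3 + ∫_0^4/3 u'(x) v'(x) dx.
Thus ∫_0^4/3 u'(x) v'(x) dx = ∫_0^4/3 f(x) v(x) dx + [u'(x) v(x)]_0^4/3.
Choose V so that boundary terms are either known or forced to vanish.
u has inhomogeneous Neumann u'(0) = -2, u'(4/3) = -1. [u' v]_0^4/3 = (-1)·v(4/3) − (-2)·v(0) = − v(4/3) + 2·v(0). Take V = H^1(0, 4/3); boundary term becomes part of RHS.
Weak formulation: find u (satisfying any essential BC) such that ∫_0^4/3 u'(x) v'(x) dx = ∫_0^4/3 f v dx − v(4/3) + 2·v(0) for all v ∈ V (Neumann data are natural BCs: they enter the RHS as boundary terms).
Substituting f(x) = 2*cos(3*π*x) - 3/4, the right-hand side is ∫_0^4/3 (2*cos(3*π*x) - 3/4) v dx − v(4/3) + 2·v(0).
Compatibility check (pure Neumann): taking v ≡ 1 ∈ V gives 0 = ∫_0^4/3 f dx + (-1) − (-2), i.e. ∫_0^4/3 f dx must equal u'(0) − u'(4/3) = -1. Indeed ∫_0^4/3 (2*cos(3*π*x) - 3/4) dx = -1, so the data are compatible. The solution is then unique only up to an additive constant (fix it e.g. by requiring ∫_0^4/3 u dx = 0).


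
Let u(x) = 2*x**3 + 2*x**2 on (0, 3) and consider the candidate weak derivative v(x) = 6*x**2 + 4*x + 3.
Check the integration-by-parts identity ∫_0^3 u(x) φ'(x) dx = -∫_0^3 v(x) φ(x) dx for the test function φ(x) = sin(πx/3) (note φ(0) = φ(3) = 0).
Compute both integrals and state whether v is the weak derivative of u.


LHS = -198/π + 648/π^3, RHS = -216/π + 648/π^3. No, v is not the weak derivative of u.

u(x) = 2*x**3 + 2*x**2, classical derivative u'(x) = 6*x**2 + 4*x.
φ(x) = sin(πx/3), so φ'(x) = π*cos(π*x/3)/3.
Note φ(0) = φ(3) = 0, so the boundary term u·φ vanishes.
LHS = ∫_0^3 u(x) φ'(x) dx = ∫_0^3 (2*π*x^3*cos(π*x/3)/3 + 2*π*x^2*cos(π*x/3)/3) dx. Term by term:
  ∫_0^3 2*π*x^2*cos(π*x/3)/3 dx = -36/π;  ∫_0^3 2*π*x^3*cos(π*x/3)/3 dx = -162/π + 648/π^3.
Sum: -36/π + -162/π + 648/π^3 = -198/π + 648/π^3.
So LHS = -198/π + 648/π^3.
∫_0^3 v(x) φ(x) dx = ∫_0^3 (6*x^2*sin(π*x/3) + 4*x*sin(π*x/3) + 3*sin(π*x/3)) dx. Term by term:
  ∫_0^3 3*sin(π*x/3) dx = 18/π;  ∫_0^3 4*x*sin(π*x/3) dx = 36/π;  ∫_0^3 6*x^2*sin(π*x/3) dx = -648/π^3 + 162/π.
Sum: 18/π + 36/π + -648/π^3 + 162/π = -648/π^3 + 216/π.
So RHS = -∫_0^3 v(x) φ(x) dx = -216/π + 648/π^3.
LHS − RHS = 18/π ≠ 0, so the identity fails.
(For a valid weak derivative the identity must hold for EVERY test function, in particular this one. The failure shows v is NOT the weak derivative of u.)
Correct weak derivative would be u'(x) = 6*x**2 + 4*x.


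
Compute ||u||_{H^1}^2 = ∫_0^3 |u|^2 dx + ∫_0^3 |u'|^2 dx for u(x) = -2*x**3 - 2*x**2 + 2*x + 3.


||u||_{H^1}^2 = 147732/35

The H^1 norm (squared) on an interval (0, L) is
  ||u||_{H^1}^2 = ∫_0^L u(x)^2 dx + ∫_0^L u'(x)^2 dx.
Compute u'(x) = -6*x**2 - 4*x + 2.
Then u(x)^2 = 4*x**6 + 8*x**5 - 4*x**4 - 20*x**3 - 8*x**2 + 12*x + 9 and u'(x)^2 = 36*x**4 + 48*x**3 - 8*x**2 - 16*x + 4.
Integrate each monomial from 0 to 3 using ∫_0^3 c·x^n dx = c·3^(n+1)/(n+1):
  ∫_0^3 u(x)^2 dx = ∫_0^3 (4*x^6 + 8*x^5 - 4*x^4 - 20*x^3 - 8*x^2 + 12*x + 9) dx. Term by term:
    ∫_0^3 4*x^6 dx = 8748/7;  ∫_0^3 8*x^5 dx = 972;  ∫_0^3 -4*x^4 dx = -972/5;
    ∫_0^3 -20*x^3 dx = -405;  ∫_0^3 -8*x^2 dx = -72;  ∫_0^3 12*x dx = 54;
    ∫_0^3 9 dx = 27.
  Sum: 8748/7 + 972 − 972/5 − 405 − 72 + 54 + 27 = 57096/35.
  ∫_0^3 u'(x)^2 dx = ∫_0^3 (36*x^4 + 48*x^3 - 8*x^2 - 16*x + 4) dx. Term by term:
    ∫_0^3 36*x^4 dx = 8748/5;  ∫_0^3 48*x^3 dx = 972;  ∫_0^3 -8*x^2 dx = -72;
    ∫_0^3 -16*x dx = -72;  ∫_0^3 4 dx = 12.
  Sum: 8748/5 + 972 − 72 − 72 + 12 = 12948/5.
Adding: ||u||_{H^1}^2 = 57096/35 + 12948/5 = 147732/35.


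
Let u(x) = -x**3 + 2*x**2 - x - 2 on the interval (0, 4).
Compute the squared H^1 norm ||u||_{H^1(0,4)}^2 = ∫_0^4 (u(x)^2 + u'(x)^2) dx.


||u||_{H^1}^2 = 30532/21

The H^1 norm (squared) on an interval (0, L) is
  ||u||_{H^1}^2 = ∫_0^L u(x)^2 dx + ∫_0^L u'(x)^2 dx.
Compute u'(x) = -3*x**2 + 4*x - 1.
Then u(x)^2 = x**6 - 4*x**5 + 6*x**4 - 7*x**2 + 4*x + 4 and u'(x)^2 = 9*x**4 - 24*x**3 + 22*x**2 - 8*x + 1.
Integrate each monomial from 0 to 4 using ∫_0^4 c·x^n dx = c·4^(n+1)/(n+1):
  ∫_0^4 u(x)^2 dx = ∫_0^4 (x^6 - 4*x^5 + 6*x^4 - 7*x^2 + 4*x + 4) dx. Term by term:
    ∫_0^4 x^6 dx = 16384/7;  ∫_0^4 -4*x^5 dx = -8192/3;  ∫_0^4 6*x^4 dx = 6144/5;
    ∫_0^4 -7*x^2 dx = -448/3;  ∫_0^4 4*x dx = 32;  ∫_0^4 4 dx = 16.
  Sum: 16384/7 − 8192/3 + 6144/5 − 448/3 + 32 + 16 = 25808/35.
  ∫_0^4 u'(x)^2 dx = ∫_0^4 (9*x^4 - 24*x^3 + 22*x^2 - 8*x + 1) dx. Term by term:
    ∫_0^4 9*x^4 dx = 9216/5;  ∫_0^4 -24*x^3 dx = -1536;  ∫_0^4 22*x^2 dx = 1408/3;
    ∫_0^4 -8*x dx = -64;  ∫_0^4 1 dx = 4.
  Sum: 9216/5 − 1536 + 1408/3 − 64 + 4 = 10748/15.
Adding: ||u||_{H^1}^2 = 25808/35 + 10748/15 = 30532/21.


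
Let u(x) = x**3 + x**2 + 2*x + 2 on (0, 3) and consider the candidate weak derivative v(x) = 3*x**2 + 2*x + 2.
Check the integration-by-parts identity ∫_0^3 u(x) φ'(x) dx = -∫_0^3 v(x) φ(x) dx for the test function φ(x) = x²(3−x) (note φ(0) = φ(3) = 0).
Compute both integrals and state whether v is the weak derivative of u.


LHS = -1107/10, RHS = -1107/10. Yes, v = u' weakly.

u(x) = x**3 + x**2 + 2*x + 2, classical derivative u'(x) = 3*x**2 + 2*x + 2.
φ(x) = x²(3−x), so φ'(x) = 3*x*(2 - x).
Note φ(0) = φ(3) = 0, so the boundary term u·φ vanishes.
LHS = ∫_0^3 u(x) φ'(x) dx = ∫_0^3 (-3*x^5 + 3*x^4 + 6*x^2 + 12*x) dx. Term by term:
  ∫_0^3 -3*x^5 dx = -729/2;  ∫_0^3 3*x^4 dx = 729/5;  ∫_0^3 6*x^2 dx = 54;
  ∫_0^3 12*x dx = 54.
Sum: -729/2 + 729/5 + 54 + 54 = -1107/10.
So LHS = -1107/10.
∫_0^3 v(x) φ(x) dx = ∫_0^3 (-3*x^5 + 7*x^4 + 4*x^3 + 6*x^2) dx. Term by term:
  ∫_0^3 -3*x^5 dx = -729/2;  ∫_0^3 7*x^4 dx = 1701/5;  ∫_0^3 4*x^3 dx = 81;
  ∫_0^3 6*x^2 dx = 54.
Sum: -729/2 + 1701/5 + 81 + 54 = 1107/10.
So RHS = -∫_0^3 v(x) φ(x) dx = -1107/10.
LHS = RHS, so the identity holds for this test φ.
Moreover u is smooth here and v(x) = u'(x) = 3*x**2 + 2*x + 2 pointwise, so the identity holds for every test function. Hence v is the weak derivative of u.


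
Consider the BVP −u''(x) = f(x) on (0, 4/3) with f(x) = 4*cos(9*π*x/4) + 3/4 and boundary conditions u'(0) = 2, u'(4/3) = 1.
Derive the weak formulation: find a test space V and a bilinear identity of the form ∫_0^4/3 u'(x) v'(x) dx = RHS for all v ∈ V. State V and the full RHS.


V = H^1(0, 4/3) (v unrestricted at boundary; u is determined up to an additive constant); weak form: ∫_0^4/3 u'v' dx = ∫_0^4/3 (4*cos(9*π*x/4) + 3/4) v dx + v(4/3) − 2·v(0) for all v ∈ V.

Multiply both sides by a test function v and integrate from 0 to 4/3:
  ∫_0^4/3 −u''(x) v(x) dx = ∫_0^4/3 f(x) v(x) dx.
Integrate the LHS by parts once:
  ∫_0^4/3 −u'' v dx = −[u'(x) v(x)]_0^4/3 + ∫_0^4/3 u'(x) v'(x) dx.
Thus ∫_0^4/3 u'(x) v'(x) dx = ∫_0^4/3 f(x) v(x) dx + [u'(x) v(x)]_0^4/3.
Choose V so that boundary terms are either known or forced to vanish.
u has inhomogeneous Neumann u'(0) = 2, u'(4/3) = 1. [u' v]_0^4/3 = (1)·v(4/3) − (2)·v(0) = v(4/3) − 2·v(0). Take V = H^1(0, 4/3); boundary term becomes part of RHS.
Weak formulation: find u (satisfying any essential BC) such that ∫_0^4/3 u'(x) v'(x) dx = ∫_0^4/3 f v dx + v(4/3) − 2·v(0) for all v ∈ V (Neumann data are natural BCs: they enter the RHS as boundary terms).
Substituting f(x) = 4*cos(9*π*x/4) + 3/4, the right-hand side is ∫_0^4/3 (4*cos(9*π*x/4) + 3/4) v dx + v(4/3) − 2·v(0).
Compatibility check (pure Neumann): taking v ≡ 1 ∈ V gives 0 = ∫_0^4/3 f dx + (1) − (2), i.e. ∫_0^4/3 f dx must equal u'(0) − u'(4/3) = 1. Indeed ∫_0^4/3 (4*cos(9*π*x/4) + 3/4) dx = 1, so the data are compatible. The solution is then unique only up to an additive constant (fix it e.g. by requiring ∫_0^4/3 u dx = 0).


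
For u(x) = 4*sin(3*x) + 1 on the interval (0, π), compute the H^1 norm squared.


||u||_{H^1(0,π)}^2 = 16/3 + 81*π

u'(x) = 12*cos(3*x).
Expand u² and (u')² and integrate term by term on (0, π), using: for integers n ≥ 1, ∫_0^π sin²(nx) dx = ∫_0^π cos²(nx) dx = π/2; for n ≠ n', ∫_0^π sin(nx)sin(n'x) dx = ∫_0^π cos(nx)cos(n'x) dx = 0; and by product-to-sum, ∫_0^π sin(nx)cos(n'x) dx = ½∫_0^π [sin((n+n')x) + sin((n−n')x)] dx, which is 0 when n+n' is even and 2n/(n²−n'²) when n+n' is odd (it need not vanish on (0, π)). For the constant mode: ∫_0^π 1 dx = π, ∫_0^π cos(nx) dx = 0, ∫_0^π sin(nx) dx = (1−(−1)^n)/n.
  u² squared terms: (1)²·∫1 dx = 1·π = π;  (4)²·∫sin(3x)² dx = 16·π/2 = 8*π.
  u² cross terms: 2·(1)·(4)·∫1·sin(3x) dx = 8·(2/3) = 16/3.
  So ∫_0^π u² dx = π + 8*π + 16/3 = 16/3 + 9*π.
  (u')² squared terms: (12)²·∫cos(3x)² dx = 144·π/2 = 72*π.
  So ∫_0^π (u')² dx = 72*π.
||u||_{H^1}^2 = (16/3 + 9*π) + (72*π) = 16/3 + 81*π.


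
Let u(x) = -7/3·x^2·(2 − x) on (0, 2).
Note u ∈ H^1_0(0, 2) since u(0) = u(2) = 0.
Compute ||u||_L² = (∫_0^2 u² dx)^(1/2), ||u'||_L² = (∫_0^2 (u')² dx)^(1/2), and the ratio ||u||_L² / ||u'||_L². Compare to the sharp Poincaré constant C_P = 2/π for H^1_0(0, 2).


||u||_L² / ||u'||_L² = sqrt(14)/7 < C_P = 2/π.

u(x) = -7/3·x^2·(2 − x), so u'(x) = 7*x*(3*x - 4)/3.
u(x) = -7/3·x^2·(2 − x) vanishes at x = 0 and x = 2, so u ∈ H^1_0(0, 2). Differentiate via the product rule and integrate the resulting polynomials term by term.
  ∫_0^2 u² dx = ∫_0^2 (49*x^6/9 - 196*x^5/9 + 196*x^4/9) dx. Term by term:
    ∫_0^2 49*x^6/9 dx = 896/9;  ∫_0^2 -196*x^5/9 dx = -6272/27;  ∫_0^2 196*x^4/9 dx = 6272/45.
  Sum: 896/9 − 6272/27 + 6272/45 = 896/135.
  ∫_0^2 (u')² dx = ∫_0^2 (49*x^4 - 392*x^3/3 + 784*x^2/9) dx. Term by term:
    ∫_0^2 49*x^4 dx = 1568/5;  ∫_0^2 -392*x^3/3 dx = -1568/3;  ∫_0^2 784*x^2/9 dx = 6272/27.
  Sum: 1568/5 − 1568/3 + 6272/27 = 3136/135.
∫_0^2 u² dx = 896/135, so ||u||_L² = 8*sqrt(210)/45.
∫_0^2 (u')² dx = 3136/135, so ||u'||_L² = 56*sqrt(15)/45.
Ratio ||u||_L² / ||u'||_L² = sqrt(14)/7.
Sharp Poincaré constant on H^1_0(0, 2) is C_P = L/π = 2/π, achieved by sin(π/2·x).
A polynomial bump cannot attain the sharp Poincaré constant (only the first sine eigenfunction does), so the ratio is strictly less than C_P, consistent with ||u||_L² ≤ C_P ||u'||_L².


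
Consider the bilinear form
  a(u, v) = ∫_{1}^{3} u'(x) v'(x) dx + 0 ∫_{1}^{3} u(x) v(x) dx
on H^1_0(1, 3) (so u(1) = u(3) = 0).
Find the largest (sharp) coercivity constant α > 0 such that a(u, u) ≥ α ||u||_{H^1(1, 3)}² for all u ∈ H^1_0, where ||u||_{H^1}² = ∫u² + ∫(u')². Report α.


α = π^2/(4 + π^2)

Coercivity of a(·,·) on H^1_0(1, 3) means a(u, u) ≥ α ||u||_{H^1}² for every u ∈ H^1_0.
The interval has length L = 2, and Poincaré/coercivity depend only on L. Here a(u, u) = ∫(u')² + (0)·∫u².
Here c = 0, so a(u,u) = ∫(u')² alone. The condition a(u,u) ≥ α||u||_{H^1}² reads (1−α)∫(u')² ≥ (α−c)∫u². Any admissible α is ≤ 1 (rapidly oscillating u have ∫u²/∫(u')² → 0), and α = 1 would force 0 ≥ (1−c)∫u², impossible since c < 1; so 1−α > 0. By the sharp Poincaré inequality on H^1_0 of an interval of length L, ∫(u')² ≥ (π/L)²∫u² with equality for the first sine mode sin(π(x−x₀)/L) (x₀ the left endpoint), so the inequality holds for all u iff (1−α)(π/L)² ≥ α − c, i.e. α ≤ ((π/L)² + c)/((π/L)² + 1) = (1 + c(L/π)²)/(1 + (L/π)²). (Direct route, valid since c ≤ 0: Poincaré gives c∫u² ≥ c(L/π)²∫(u')², so a(u,u) ≥ (1 + c(L/π)²)∫(u')², while ||u||_{H^1}² ≤ (1 + (L/π)²)∫(u')²; dividing yields the same α.) With (π/L)² = π^2/4 and c = 0, the largest admissible constant is α = ((π/L)² + c)/((π/L)² + 1).
Simplifying, α = π^2/(4 + π^2).


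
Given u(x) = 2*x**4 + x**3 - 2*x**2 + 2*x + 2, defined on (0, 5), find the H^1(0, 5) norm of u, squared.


||u||_{H^1}^2 = 228329065/126

The H^1 norm (squared) on an interval (0, L) is
  ||u||_{H^1}^2 = ∫_0^L u(x)^2 dx + ∫_0^L u'(x)^2 dx.
Compute u'(x) = 8*x**3 + 3*x**2 - 4*x + 2.
Then u(x)^2 = 4*x**8 + 4*x**7 - 7*x**6 + 4*x**5 + 16*x**4 - 4*x**3 - 4*x**2 + 8*x + 4 and u'(x)^2 = 64*x**6 + 48*x**5 - 55*x**4 + 8*x**3 + 28*x**2 - 16*x + 4.
Integrate each monomial from 0 to 5 using ∫_0^5 c·x^n dx = c·5^(n+1)/(n+1):
  ∫_0^5 u(x)^2 dx = ∫_0^5 (4*x^8 + 4*x^7 - 7*x^6 + 4*x^5 + 16*x^4 - 4*x^3 - 4*x^2 + 8*x + 4) dx. Term by term:
    ∫_0^5 4*x^8 dx = 7812500/9;  ∫_0^5 4*x^7 dx = 390625/2;  ∫_0^5 -7*x^6 dx = -78125;
    ∫_0^5 4*x^5 dx = 31250/3;  ∫_0^5 16*x^4 dx = 10000;  ∫_0^5 -4*x^3 dx = -625;
    ∫_0^5 -4*x^2 dx = -500/3;  ∫_0^5 8*x dx = 100;  ∫_0^5 4 dx = 20.
  Sum: 7812500/9 + 390625/2 − 78125 + 31250/3 + 10000 − 625 − 500/3 + 100 + 20 = 18089785/18.
  ∫_0^5 u'(x)^2 dx = ∫_0^5 (64*x^6 + 48*x^5 - 55*x^4 + 8*x^3 + 28*x^2 - 16*x + 4) dx. Term by term:
    ∫_0^5 64*x^6 dx = 5000000/7;  ∫_0^5 48*x^5 dx = 125000;  ∫_0^5 -55*x^4 dx = -34375;
    ∫_0^5 8*x^3 dx = 1250;  ∫_0^5 28*x^2 dx = 3500/3;  ∫_0^5 -16*x dx = -200;
    ∫_0^5 4 dx = 20.
  Sum: 5000000/7 + 125000 − 34375 + 1250 + 3500/3 − 200 + 20 = 16950095/21.
Adding: ||u||_{H^1}^2 = 18089785/18 + 16950095/21 = 228329065/126.


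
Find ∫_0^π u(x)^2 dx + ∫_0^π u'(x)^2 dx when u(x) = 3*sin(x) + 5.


||u||_{H^1(0,π)}^2 = 60 + 34*π

u'(x) = 3*cos(x).
Expand u² and (u')² and integrate term by term on (0, π), using: for integers n ≥ 1, ∫_0^π sin²(nx) dx = ∫_0^π cos²(nx) dx = π/2; for n ≠ n', ∫_0^π sin(nx)sin(n'x) dx = ∫_0^π cos(nx)cos(n'x) dx = 0; and by product-to-sum, ∫_0^π sin(nx)cos(n'x) dx = ½∫_0^π [sin((n+n')x) + sin((n−n')x)] dx, which is 0 when n+n' is even and 2n/(n²−n'²) when n+n' is odd (it need not vanish on (0, π)). For the constant mode: ∫_0^π 1 dx = π, ∫_0^π cos(nx) dx = 0, ∫_0^π sin(nx) dx = (1−(−1)^n)/n.
  u² squared terms: (5)²·∫1 dx = 25·π = 25*π;  (3)²·∫sin(x)² dx = 9·π/2 = 9*π/2.
  u² cross terms: 2·(5)·(3)·∫1·sin(x) dx = 30·(2) = 60.
  So ∫_0^π u² dx = 25*π + 9*π/2 + 60 = 60 + 59*π/2.
  (u')² squared terms: (3)²·∫cos(x)² dx = 9·π/2 = 9*π/2.
  So ∫_0^π (u')² dx = 9*π/2.
||u||_{H^1}^2 = (60 + 59*π/2) + (9*π/2) = 60 + 34*π.


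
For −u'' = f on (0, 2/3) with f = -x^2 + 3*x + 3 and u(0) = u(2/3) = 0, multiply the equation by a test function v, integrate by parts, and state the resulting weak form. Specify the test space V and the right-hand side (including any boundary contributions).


V = H^1_0(0, 2/3) (so v(0) = v(2/3) = 0); weak form: ∫_0^2/3 u'v' dx = ∫_0^2/3 (-x^2 + 3*x + 3) v dx for all v ∈ V.

Multiply both sides by a test function v and integrate from 0 to 2/3:
  ∫_0^2/3 −u''(x) v(x) dx = ∫_0^2/3 f(x) v(x) dx.
Integrate the LHS by parts once:
  ∫_0^2/3 −u'' v dx = −[u'(x) v(x)]_0^2/3 + ∫_0^2/3 u'(x) v'(x) dx.
Thus ∫_0^2/3 u'(x) v'(x) dx = ∫_0^2/3 f(x) v(x) dx + [u'(x) v(x)]_0^2/3.
Choose V so that boundary terms are either known or forced to vanish.
u is Dirichlet: u(0) = u(2/3) = 0. Let V = H^1_0(0, 2/3); then v(0) = v(2/3) = 0, and [u' v]_0^2/3 = 0.
Weak formulation: find u (satisfying any essential BC) such that ∫_0^2/3 u'(x) v'(x) dx = ∫_0^2/3 f v dx for all v ∈ V.
Substituting f(x) = -x^2 + 3*x + 3, the right-hand side is ∫_0^2/3 (-x^2 + 3*x + 3) v dx.


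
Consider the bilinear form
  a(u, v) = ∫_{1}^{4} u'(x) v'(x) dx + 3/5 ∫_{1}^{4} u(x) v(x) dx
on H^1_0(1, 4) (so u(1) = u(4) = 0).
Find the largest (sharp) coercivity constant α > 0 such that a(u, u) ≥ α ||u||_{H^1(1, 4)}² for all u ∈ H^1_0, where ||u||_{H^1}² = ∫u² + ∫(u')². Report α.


α = (27/5 + π^2)/(9 + π^2)

Coercivity of a(·,·) on H^1_0(1, 4) means a(u, u) ≥ α ||u||_{H^1}² for every u ∈ H^1_0.
The interval has length L = 3, and Poincaré/coercivity depend only on L. Here a(u, u) = ∫(u')² + (3/5)·∫u².
Here 0 < c = 3/5 < 1. The condition a(u,u) ≥ α||u||_{H^1}² reads (1−α)∫(u')² ≥ (α−c)∫u². Any admissible α is ≤ 1 (rapidly oscillating u have ∫u²/∫(u')² → 0), and α = 1 would force 0 ≥ (1−c)∫u², impossible since c < 1; so 1−α > 0. By the sharp Poincaré inequality on H^1_0 of an interval of length L, ∫(u')² ≥ (π/L)²∫u² with equality for the first sine mode sin(π(x−x₀)/L) (x₀ the left endpoint), so the inequality holds for all u iff (1−α)(π/L)² ≥ α − c, i.e. α ≤ ((π/L)² + c)/((π/L)² + 1) = (1 + c(L/π)²)/(1 + (L/π)²). With (π/L)² = π^2/9 and c = 3/5, the largest admissible constant is α = ((π/L)² + c)/((π/L)² + 1).
Simplifying, α = (27/5 + π^2)/(9 + π^2).


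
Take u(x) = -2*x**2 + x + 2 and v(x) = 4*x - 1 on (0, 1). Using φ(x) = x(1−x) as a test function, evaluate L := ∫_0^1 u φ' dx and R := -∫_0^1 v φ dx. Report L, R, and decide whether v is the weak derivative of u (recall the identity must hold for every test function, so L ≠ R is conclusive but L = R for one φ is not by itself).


LHS = 1/6, RHS = -1/6. No, v is not the weak derivative of u.

u(x) = -2*x**2 + x + 2, classical derivative u'(x) = 1 - 4*x.
φ(x) = x(1−x), so φ'(x) = 1 - 2*x.
Note φ(0) = φ(1) = 0, so the boundary term u·φ vanishes.
LHS = ∫_0^1 u(x) φ'(x) dx = ∫_0^1 (4*x^3 - 4*x^2 - 3*x + 2) dx. Term by term:
  ∫_0^1 4*x^3 dx = 1;  ∫_0^1 -4*x^2 dx = -4/3;  ∫_0^1 -3*x dx = -3/2;
  ∫_0^1 2 dx = 2.
Sum: 1 − 4/3 − 3/2 + 2 = 1/6.
So LHS = 1/6.
∫_0^1 v(x) φ(x) dx = ∫_0^1 (-4*x^3 + 5*x^2 - x) dx. Term by term:
  ∫_0^1 -4*x^3 dx = -1;  ∫_0^1 5*x^2 dx = 5/3;  ∫_0^1 -x dx = -1/2.
Sum: -1 + 5/3 − 1/2 = 1/6.
So RHS = -∫_0^1 v(x) φ(x) dx = -1/6.
LHS − RHS = 1/3 ≠ 0, so the identity fails.
(For a valid weak derivative the identity must hold for EVERY test function, in particular this one. The failure shows v is NOT the weak derivative of u.)
Correct weak derivative would be u'(x) = 1 - 4*x.


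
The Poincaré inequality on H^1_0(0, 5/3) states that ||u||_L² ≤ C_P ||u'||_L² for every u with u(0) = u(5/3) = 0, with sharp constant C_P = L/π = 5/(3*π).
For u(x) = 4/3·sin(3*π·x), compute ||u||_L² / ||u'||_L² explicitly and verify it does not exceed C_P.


||u||_L² / ||u'||_L² = 1/(3*π) < C_P = 5/(3*π).

u(x) = 4/3·sin(3*π·x), so u'(x) = 4*π*cos(3*π*x).
Writing u(x) = A·sin(kπx/L) with A = 4/3 and k = 5, use ∫_0^L sin²(kπx/L) dx = L/2 and ∫_0^L cos²(kπx/L) dx = L/2.
u² = 16/9·sin²(3*π·x) and (u')² = 16*π^2·cos²(3*π·x), and each of sin², cos² integrates to L/2 = 5/6 over (0, 5/3).
∫_0^5/3 u² dx = 40/27, so ||u||_L² = 2*sqrt(30)/9.
∫_0^5/3 (u')² dx = 40*π^2/3, so ||u'||_L² = 2*sqrt(30)*π/3.
Ratio ||u||_L² / ||u'||_L² = 1/(3*π).
Sharp Poincaré constant on H^1_0(0, 5/3) is C_P = L/π = 5/(3*π), achieved by sin(3*π/5·x).
This is the k = 5 harmonic; the ratio L/(kπ) is strictly less than C_P = L/π, consistent with the sharp inequality ||u||_L² ≤ C_P ||u'||_L².


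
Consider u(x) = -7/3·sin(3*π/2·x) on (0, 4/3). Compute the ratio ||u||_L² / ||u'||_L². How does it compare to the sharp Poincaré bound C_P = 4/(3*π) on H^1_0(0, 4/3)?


||u||_L² / ||u'||_L² = 2/(3*π) < C_P = 4/(3*π).

u(x) = -7/3·sin(3*π/2·x), so u'(x) = -7*π*cos(3*π*x/2)/2.
Writing u(x) = A·sin(kπx/L) with A = -7/3 and k = 2, use ∫_0^L sin²(kπx/L) dx = L/2 and ∫_0^L cos²(kπx/L) dx = L/2.
u² = 49/9·sin²(3*π/2·x) and (u')² = 49*π^2/4·cos²(3*π/2·x), and each of sin², cos² integrates to L/2 = 2/3 over (0, 4/3).
∫_0^4/3 u² dx = 98/27, so ||u||_L² = 7*sqrt(6)/9.
∫_0^4/3 (u')² dx = 49*π^2/6, so ||u'||_L² = 7*sqrt(6)*π/6.
Ratio ||u||_L² / ||u'||_L² = 2/(3*π).
Sharp Poincaré constant on H^1_0(0, 4/3) is C_P = L/π = 4/(3*π), achieved by sin(3*π/4·x).
This is the k = 2 harmonic; the ratio L/(kπ) is strictly less than C_P = L/π, consistent with the sharp inequality ||u||_L² ≤ C_P ||u'||_L².


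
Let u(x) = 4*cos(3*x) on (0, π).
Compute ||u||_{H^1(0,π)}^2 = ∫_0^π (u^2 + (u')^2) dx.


||u||_{H^1(0,π)}^2 = 80*π

u'(x) = -12*sin(3*x).
Expand u² and (u')² and integrate term by term on (0, π), using: for integers n ≥ 1, ∫_0^π sin²(nx) dx = ∫_0^π cos²(nx) dx = π/2; for n ≠ n', ∫_0^π sin(nx)sin(n'x) dx = ∫_0^π cos(nx)cos(n'x) dx = 0; and by product-to-sum, ∫_0^π sin(nx)cos(n'x) dx = ½∫_0^π [sin((n+n')x) + sin((n−n')x)] dx, which is 0 when n+n' is even and 2n/(n²−n'²) when n+n' is odd (it need not vanish on (0, π)).
  u² squared terms: (4)²·∫cos(3x)² dx = 16·π/2 = 8*π.
  So ∫_0^π u² dx = 8*π.
  (u')² squared terms: (-12)²·∫sin(3x)² dx = 144·π/2 = 72*π.
  So ∫_0^π (u')² dx = 72*π.
||u||_{H^1}^2 = (8*π) + (72*π) = 80*π.


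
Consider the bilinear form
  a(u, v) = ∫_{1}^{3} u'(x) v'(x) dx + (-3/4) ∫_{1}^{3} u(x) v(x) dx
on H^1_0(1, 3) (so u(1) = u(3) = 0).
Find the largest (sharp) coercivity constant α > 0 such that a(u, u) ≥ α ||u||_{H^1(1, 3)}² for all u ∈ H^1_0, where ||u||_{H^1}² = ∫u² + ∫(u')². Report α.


α = (-3 + π^2)/(4 + π^2)

Coercivity of a(·,·) on H^1_0(1, 3) means a(u, u) ≥ α ||u||_{H^1}² for every u ∈ H^1_0.
The interval has length L = 2, and Poincaré/coercivity depend only on L. Here a(u, u) = ∫(u')² + (-3/4)·∫u².
Here c = -3/4 < 0 with |c| < (π/L)² = π^2/4, so coercivity still holds. The condition a(u,u) ≥ α||u||_{H^1}² reads (1−α)∫(u')² ≥ (α−c)∫u². Any admissible α is ≤ 1 (rapidly oscillating u have ∫u²/∫(u')² → 0), and α = 1 would force 0 ≥ (1−c)∫u², impossible since c < 1; so 1−α > 0. By the sharp Poincaré inequality on H^1_0 of an interval of length L, ∫(u')² ≥ (π/L)²∫u² with equality for the first sine mode sin(π(x−x₀)/L) (x₀ the left endpoint), so the inequality holds for all u iff (1−α)(π/L)² ≥ α − c, i.e. α ≤ ((π/L)² + c)/((π/L)² + 1) = (1 + c(L/π)²)/(1 + (L/π)²). (Direct route, valid since c ≤ 0: Poincaré gives c∫u² ≥ c(L/π)²∫(u')², so a(u,u) ≥ (1 + c(L/π)²)∫(u')², while ||u||_{H^1}² ≤ (1 + (L/π)²)∫(u')²; dividing yields the same α.) With (π/L)² = π^2/4 and c = -3/4, the largest admissible constant is α = ((π/L)² + c)/((π/L)² + 1).
Simplifying, α = (-3 + π^2)/(4 + π^2).


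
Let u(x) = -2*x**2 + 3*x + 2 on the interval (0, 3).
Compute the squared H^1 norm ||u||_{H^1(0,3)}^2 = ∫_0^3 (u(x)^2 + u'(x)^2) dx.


||u||_{H^1}^2 = 447/5

The H^1 norm (squared) on an interval (0, L) is
  ||u||_{H^1}^2 = ∫_0^L u(x)^2 dx + ∫_0^L u'(x)^2 dx.
Compute u'(x) = 3 - 4*x.
Then u(x)^2 = 4*x**4 - 12*x**3 + x**2 + 12*x + 4 and u'(x)^2 = 16*x**2 - 24*x + 9.
Integrate each monomial from 0 to 3 using ∫_0^3 c·x^n dx = c·3^(n+1)/(n+1):
  ∫_0^3 u(x)^2 dx = ∫_0^3 (4*x^4 - 12*x^3 + x^2 + 12*x + 4) dx. Term by term:
    ∫_0^3 4*x^4 dx = 972/5;  ∫_0^3 -12*x^3 dx = -243;  ∫_0^3 x^2 dx = 9;
    ∫_0^3 12*x dx = 54;  ∫_0^3 4 dx = 12.
  Sum: 972/5 − 243 + 9 + 54 + 12 = 132/5.
  ∫_0^3 u'(x)^2 dx = ∫_0^3 (16*x^2 - 24*x + 9) dx. Term by term:
    ∫_0^3 16*x^2 dx = 144;  ∫_0^3 -24*x dx = -108;  ∫_0^3 9 dx = 27.
  Sum: 144 − 108 + 27 = 63.
Adding: ||u||_{H^1}^2 = 132/5 + 63 = 447/5.
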